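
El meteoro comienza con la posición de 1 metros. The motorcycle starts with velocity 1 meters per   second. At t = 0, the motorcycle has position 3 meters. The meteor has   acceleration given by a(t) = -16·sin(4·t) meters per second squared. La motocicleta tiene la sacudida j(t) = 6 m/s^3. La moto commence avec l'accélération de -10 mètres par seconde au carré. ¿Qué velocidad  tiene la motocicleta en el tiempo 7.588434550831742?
Partiendo de la sacudida j(t) = 6, tomamos 2 integrales. Integrando la sacudida y usando la condición inicial a(0) = -10, obtenemos a(t) = 6·t - 10. La antiderivada de la aceleración, con v(0) = 1, da la velocidad: v(t) = 3·t^2 - 10·t + 1. Usando v(t) = 3·t^2 - 10·t + 1 y sustituyendo t = 7.588434550831742, encontramos v = 97.8686712884534.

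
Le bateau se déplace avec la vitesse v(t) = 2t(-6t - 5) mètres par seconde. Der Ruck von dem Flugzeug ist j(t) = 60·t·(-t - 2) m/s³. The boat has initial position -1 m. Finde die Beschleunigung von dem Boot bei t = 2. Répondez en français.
En partant de la vitesse v(t) = 2·t·(-6·t - 5), nous prenons 1 dérivée. En dérivant la vitesse, nous obtenons l'accélération: a(t) = -24·t - 10. Nous avons l'accélération a(t) = -24·t - 10. En substituant t = 2: a(2) = -58.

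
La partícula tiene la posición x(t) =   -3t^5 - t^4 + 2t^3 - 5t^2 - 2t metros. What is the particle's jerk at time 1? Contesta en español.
Para resolver esto, necesitamos tomar 3 derivadas de nuestra ecuación de la posición x(t) = -3·t^5 - t^4 + 2·t^3 - 5·t^2 - 2·t. Tomando d/dt de x(t), encontramos v(t) = -15·t^4 - 4·t^3 + 6·t^2 - 10·t - 2. La derivada de la velocidad da la aceleración: a(t) = -60·t^3 - 12·t^2 + 12·t - 10. Derivando la aceleración, obtenemos la sacudida: j(t) = -180·t^2 - 24·t + 12. Tenemos la sacudida j(t) = -180·t^2 - 24·t + 12. Sustituyendo t = 1: j(1) = -192.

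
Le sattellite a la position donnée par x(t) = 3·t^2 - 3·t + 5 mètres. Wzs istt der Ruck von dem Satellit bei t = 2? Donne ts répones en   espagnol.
Para resolver esto, necesitamos tomar 3 derivadas de nuestra ecuación de la posición x(t) = 3·t^2 - 3·t + 5. Tomando d/dt de x(t), encontramos v(t) = 6·t - 3. Derivando la velocidad, obtenemos la aceleración: a(t) = 6. Tomando d/dt de a(t), encontramos j(t) = 0. Tenemos la sacudida j(t) = 0. Sustituyendo t = 2: j(2) = 0.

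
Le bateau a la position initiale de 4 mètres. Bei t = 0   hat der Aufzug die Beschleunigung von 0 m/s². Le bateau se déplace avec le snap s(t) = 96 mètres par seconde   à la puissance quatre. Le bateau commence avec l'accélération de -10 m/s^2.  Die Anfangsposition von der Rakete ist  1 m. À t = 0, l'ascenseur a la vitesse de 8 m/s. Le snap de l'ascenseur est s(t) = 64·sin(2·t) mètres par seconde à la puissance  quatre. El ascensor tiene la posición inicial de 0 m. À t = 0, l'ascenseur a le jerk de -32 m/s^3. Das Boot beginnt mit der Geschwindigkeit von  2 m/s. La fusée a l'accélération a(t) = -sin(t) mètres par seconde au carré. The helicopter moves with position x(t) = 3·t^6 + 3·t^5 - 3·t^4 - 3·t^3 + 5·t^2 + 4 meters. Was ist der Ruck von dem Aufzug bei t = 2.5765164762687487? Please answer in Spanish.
Debemos encontrar la antiderivada de nuestra ecuación del snap s(t) = 64·sin(2·t) 1 vez. Tomando ∫s(t)dt y aplicando j(0) = -32, encontramos j(t) = -32·cos(2·t). Tenemos la sacudida j(t) = -32·cos(2·t). Sustituyendo t = 2.5765164762687487: j(2.5765164762687487) = -13.6487043706712.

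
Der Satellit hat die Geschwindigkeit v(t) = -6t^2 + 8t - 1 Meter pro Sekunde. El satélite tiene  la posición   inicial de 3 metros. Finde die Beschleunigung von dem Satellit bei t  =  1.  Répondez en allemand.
Ausgehend von der Geschwindigkeit v(t) = -6·t^2 + 8·t - 1, nehmen wir 1 Ableitung. Durch Ableiten von der Geschwindigkeit erhalten wir die Beschleunigung: a(t) = 8 - 12·t. Wir haben die Beschleunigung a(t) = 8 - 12·t. Durch Einsetzen von t = 1: a(1) = -4.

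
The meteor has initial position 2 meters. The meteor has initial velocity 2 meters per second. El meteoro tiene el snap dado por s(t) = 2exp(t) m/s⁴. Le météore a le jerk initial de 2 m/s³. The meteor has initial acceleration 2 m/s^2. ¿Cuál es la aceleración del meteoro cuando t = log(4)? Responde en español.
Necesitamos integrar nuestra ecuación del snap s(t) = 2·exp(t) 2 veces. La antiderivada del snap, con j(0) = 2, da la sacudida: j(t) = 2·exp(t). La integral de la sacudida es la aceleración. Usando a(0) = 2, obtenemos a(t) = 2·exp(t). De la ecuación de la aceleración a(t) = 2·exp(t), sustituimos t = log(4) para obtener a = 8.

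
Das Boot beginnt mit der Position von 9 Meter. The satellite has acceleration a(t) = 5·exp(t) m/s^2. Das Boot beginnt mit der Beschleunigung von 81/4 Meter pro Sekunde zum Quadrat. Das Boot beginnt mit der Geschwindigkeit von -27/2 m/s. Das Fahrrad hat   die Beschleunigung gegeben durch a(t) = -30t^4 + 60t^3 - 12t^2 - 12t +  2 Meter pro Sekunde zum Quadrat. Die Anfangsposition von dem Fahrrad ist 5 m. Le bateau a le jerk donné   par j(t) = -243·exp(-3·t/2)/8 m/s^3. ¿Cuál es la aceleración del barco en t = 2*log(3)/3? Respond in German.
Um dies zu lösen, müssen wir 1 Stammfunktion unserer Gleichung für den Ruck j(t) = -243·exp(-3·t/2)/8 finden. Durch Integration von dem Ruck und Verwendung der Anfangsbedingung a(0) = 81/4, erhalten wir a(t) = 81·exp(-3·t/2)/4. Wir haben die Beschleunigung a(t) = 81·exp(-3·t/2)/4. Durch Einsetzen von t = 2*log(3)/3: a(2*log(3)/3) = 27/4.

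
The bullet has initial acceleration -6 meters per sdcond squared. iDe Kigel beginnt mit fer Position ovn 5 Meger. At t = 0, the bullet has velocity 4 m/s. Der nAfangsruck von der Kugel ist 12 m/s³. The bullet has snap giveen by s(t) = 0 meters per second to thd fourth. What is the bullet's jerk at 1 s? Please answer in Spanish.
Debemos encontrar la antiderivada de nuestra ecuación del snap s(t) = 0 1 vez. La antiderivada del snap es la sacudida. Usando j(0) = 12, obtenemos j(t) = 12. De la ecuación de la sacudida j(t) = 12, sustituimos t = 1 para obtener j = 12.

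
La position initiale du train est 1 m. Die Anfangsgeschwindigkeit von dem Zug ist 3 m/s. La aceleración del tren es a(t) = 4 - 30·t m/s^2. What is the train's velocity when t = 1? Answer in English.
To solve this, we need to take 1 antiderivative of our acceleration equation a(t) = 4 - 30·t. Finding the antiderivative of a(t) and using v(0) = 3: v(t) = -15·t^2 + 4·t + 3. We have velocity v(t) = -15·t^2 + 4·t + 3. Substituting t = 1: v(1) = -8.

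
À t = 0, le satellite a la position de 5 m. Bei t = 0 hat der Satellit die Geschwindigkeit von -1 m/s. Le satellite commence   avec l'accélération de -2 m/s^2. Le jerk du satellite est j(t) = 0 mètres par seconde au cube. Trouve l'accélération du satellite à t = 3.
Pour résoudre ceci, nous devons prendre 1 primitive de notre équation du jerk j(t) = 0. En intégrant le jerk et en utilisant la condition initiale a(0) = -2, nous obtenons a(t) = -2. En utilisant a(t) = -2 et en substituant t = 3, nous trouvons a = -2.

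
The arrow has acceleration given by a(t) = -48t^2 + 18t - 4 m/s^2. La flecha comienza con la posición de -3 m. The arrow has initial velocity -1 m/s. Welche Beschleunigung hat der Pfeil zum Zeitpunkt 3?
Aus der Gleichung für die Beschleunigung a(t) = -48·t^2 + 18·t - 4, setzen wir t = 3 ein und erhalten a = -382.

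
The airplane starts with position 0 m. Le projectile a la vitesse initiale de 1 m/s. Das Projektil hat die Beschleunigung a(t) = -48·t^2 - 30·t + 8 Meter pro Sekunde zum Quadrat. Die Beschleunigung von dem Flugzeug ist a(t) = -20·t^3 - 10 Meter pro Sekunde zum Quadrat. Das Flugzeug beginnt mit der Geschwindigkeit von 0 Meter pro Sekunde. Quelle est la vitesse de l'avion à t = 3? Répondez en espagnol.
Partiendo de la aceleración a(t) = -20·t^3 - 10, tomamos 1 integral. Integrando la aceleración y usando la condición inicial v(0) = 0, obtenemos v(t) = 5·t·(-t^3 - 2). Usando v(t) = 5·t·(-t^3 - 2) y sustituyendo t = 3, encontramos v = -435.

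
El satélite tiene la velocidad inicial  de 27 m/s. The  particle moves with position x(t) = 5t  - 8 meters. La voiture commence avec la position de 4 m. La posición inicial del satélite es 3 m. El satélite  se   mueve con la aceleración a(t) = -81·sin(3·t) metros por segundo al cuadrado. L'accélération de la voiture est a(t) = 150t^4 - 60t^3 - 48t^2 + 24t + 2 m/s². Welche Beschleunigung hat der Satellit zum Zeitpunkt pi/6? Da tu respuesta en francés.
De l'équation de l'accélération a(t) = -81·sin(3·t), nous substituons t = pi/6 pour obtenir a = -81.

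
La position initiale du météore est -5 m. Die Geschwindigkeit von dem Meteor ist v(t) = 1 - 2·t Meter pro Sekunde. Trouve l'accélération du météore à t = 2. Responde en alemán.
Ausgehend von der Geschwindigkeit v(t) = 1 - 2·t, nehmen wir 1 Ableitung. Mit d/dt von v(t) finden wir a(t) = -2. Aus der Gleichung für die Beschleunigung a(t) = -2, setzen wir t = 2 ein und erhalten a = -2.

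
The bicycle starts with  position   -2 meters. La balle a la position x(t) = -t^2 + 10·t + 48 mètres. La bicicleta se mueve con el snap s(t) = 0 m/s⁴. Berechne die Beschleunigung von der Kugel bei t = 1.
Um dies zu lösen, müssen wir 2 Ableitungen unserer Gleichung für die Position x(t) = -t^2 + 10·t + 48 nehmen. Durch Ableiten von der Position erhalten wir die Geschwindigkeit: v(t) = 10 - 2·t. Mit d/dt von v(t) finden wir a(t) = -2. Mit a(t) = -2 und Einsetzen von t = 1, finden wir a = -2.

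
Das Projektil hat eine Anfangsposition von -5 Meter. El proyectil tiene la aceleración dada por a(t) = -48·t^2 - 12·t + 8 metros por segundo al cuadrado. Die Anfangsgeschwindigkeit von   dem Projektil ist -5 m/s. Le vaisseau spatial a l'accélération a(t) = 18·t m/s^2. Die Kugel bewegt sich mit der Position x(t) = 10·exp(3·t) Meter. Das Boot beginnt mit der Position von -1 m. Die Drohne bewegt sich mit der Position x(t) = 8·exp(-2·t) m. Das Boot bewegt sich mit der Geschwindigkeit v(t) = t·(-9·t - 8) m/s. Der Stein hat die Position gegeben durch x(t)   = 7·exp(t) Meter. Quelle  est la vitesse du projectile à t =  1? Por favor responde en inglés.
To solve this, we need to take 1 integral of our acceleration equation a(t) = -48·t^2 - 12·t + 8. Finding the integral of a(t) and using v(0) = -5: v(t) = -16·t^3 - 6·t^2 + 8·t - 5. From the given velocity equation v(t) = -16·t^3 - 6·t^2 + 8·t - 5, we substitute t = 1 to get v = -19.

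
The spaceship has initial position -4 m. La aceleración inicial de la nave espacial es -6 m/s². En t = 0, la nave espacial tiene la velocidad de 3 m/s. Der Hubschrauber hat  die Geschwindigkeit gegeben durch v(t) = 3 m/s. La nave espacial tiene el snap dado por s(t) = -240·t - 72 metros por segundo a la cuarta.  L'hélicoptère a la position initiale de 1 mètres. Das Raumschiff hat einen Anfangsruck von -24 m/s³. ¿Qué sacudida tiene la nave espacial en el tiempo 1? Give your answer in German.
Ausgehend von dem Snap s(t) = -240·t - 72, nehmen wir 1 Integral. Mit ∫s(t)dt und Anwendung von j(0) = -24, finden wir j(t) = -120·t^2 - 72·t - 24. Aus der Gleichung für den Ruck j(t) = -120·t^2 - 72·t - 24, setzen wir t = 1 ein und erhalten j = -216.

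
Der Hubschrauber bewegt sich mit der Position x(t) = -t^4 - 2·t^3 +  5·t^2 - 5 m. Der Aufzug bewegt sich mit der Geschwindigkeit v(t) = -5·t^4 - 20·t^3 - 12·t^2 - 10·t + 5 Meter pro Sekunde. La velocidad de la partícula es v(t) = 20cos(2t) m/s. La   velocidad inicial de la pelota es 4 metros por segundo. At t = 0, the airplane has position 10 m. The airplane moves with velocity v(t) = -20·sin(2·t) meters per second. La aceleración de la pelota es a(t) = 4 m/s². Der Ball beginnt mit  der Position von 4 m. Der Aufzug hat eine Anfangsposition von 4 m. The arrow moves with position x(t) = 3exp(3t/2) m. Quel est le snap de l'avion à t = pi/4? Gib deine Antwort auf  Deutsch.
Wir müssen unsere Gleichung für die Geschwindigkeit v(t) = -20·sin(2·t) 3-mal ableiten. Durch Ableiten von der Geschwindigkeit erhalten wir die Beschleunigung: a(t) = -40·cos(2·t). Die Ableitung von der Beschleunigung ergibt den Ruck: j(t) = 80·sin(2·t). Mit d/dt von j(t) finden wir s(t) = 160·cos(2·t). Aus der Gleichung für den Snap s(t) = 160·cos(2·t), setzen wir t = pi/4 ein und erhalten s = 0.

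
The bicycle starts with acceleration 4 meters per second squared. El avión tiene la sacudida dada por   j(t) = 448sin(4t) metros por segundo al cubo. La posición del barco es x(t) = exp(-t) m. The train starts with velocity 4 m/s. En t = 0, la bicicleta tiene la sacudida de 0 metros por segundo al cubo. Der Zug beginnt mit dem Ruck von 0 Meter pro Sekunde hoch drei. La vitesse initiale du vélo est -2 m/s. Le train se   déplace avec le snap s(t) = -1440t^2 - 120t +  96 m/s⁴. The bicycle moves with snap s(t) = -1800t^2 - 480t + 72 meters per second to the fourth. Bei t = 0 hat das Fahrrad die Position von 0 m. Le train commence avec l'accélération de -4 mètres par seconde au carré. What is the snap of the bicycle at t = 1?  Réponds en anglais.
From the given snap equation s(t) = -1800·t^2 - 480·t + 72, we substitute t = 1 to get s = -2208.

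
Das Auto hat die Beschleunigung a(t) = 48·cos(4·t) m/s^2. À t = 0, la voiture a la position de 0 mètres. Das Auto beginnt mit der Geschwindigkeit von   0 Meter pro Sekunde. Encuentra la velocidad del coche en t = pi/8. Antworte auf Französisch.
Pour résoudre ceci, nous devons prendre 1 intégrale de notre équation de l'accélération a(t) = 48·cos(4·t). L'intégrale de l'accélération, avec v(0) = 0, donne la vitesse: v(t) = 12·sin(4·t). En utilisant v(t) = 12·sin(4·t) et en substituant t = pi/8, nous trouvons v = 12.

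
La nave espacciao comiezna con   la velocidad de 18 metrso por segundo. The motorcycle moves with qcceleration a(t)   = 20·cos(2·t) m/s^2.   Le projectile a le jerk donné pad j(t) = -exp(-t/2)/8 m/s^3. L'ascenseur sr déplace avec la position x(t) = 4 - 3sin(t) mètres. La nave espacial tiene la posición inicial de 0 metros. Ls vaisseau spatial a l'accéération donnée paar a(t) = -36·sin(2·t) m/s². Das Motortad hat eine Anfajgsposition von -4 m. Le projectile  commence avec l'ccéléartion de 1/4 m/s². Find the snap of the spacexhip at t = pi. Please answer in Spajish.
Para resolver esto, necesitamos tomar 2 derivadas de nuestra ecuación de la aceleración a(t) = -36·sin(2·t). Tomando d/dt de a(t), encontramos j(t) = -72·cos(2·t). Derivando la sacudida, obtenemos el snap: s(t) = 144·sin(2·t). Tenemos el snap s(t) = 144·sin(2·t). Sustituyendo t = pi: s(pi) = 0.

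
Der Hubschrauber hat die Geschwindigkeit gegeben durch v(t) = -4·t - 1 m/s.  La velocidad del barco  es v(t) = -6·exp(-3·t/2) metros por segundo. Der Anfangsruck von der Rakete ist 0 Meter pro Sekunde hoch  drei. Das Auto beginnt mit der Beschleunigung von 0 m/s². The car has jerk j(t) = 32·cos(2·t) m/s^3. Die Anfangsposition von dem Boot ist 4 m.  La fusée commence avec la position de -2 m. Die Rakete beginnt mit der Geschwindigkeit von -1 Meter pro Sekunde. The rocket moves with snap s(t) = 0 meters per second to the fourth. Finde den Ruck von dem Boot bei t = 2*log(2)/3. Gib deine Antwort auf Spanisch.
Para resolver esto, necesitamos tomar 2 derivadas de nuestra ecuación de la velocidad v(t) = -6·exp(-3·t/2). La derivada de la velocidad da la aceleración: a(t) = 9·exp(-3·t/2). Tomando d/dt de a(t), encontramos j(t) = -27·exp(-3·t/2)/2. De la ecuación de la sacudida j(t) = -27·exp(-3·t/2)/2, sustituimos t = 2*log(2)/3 para obtener j = -27/4.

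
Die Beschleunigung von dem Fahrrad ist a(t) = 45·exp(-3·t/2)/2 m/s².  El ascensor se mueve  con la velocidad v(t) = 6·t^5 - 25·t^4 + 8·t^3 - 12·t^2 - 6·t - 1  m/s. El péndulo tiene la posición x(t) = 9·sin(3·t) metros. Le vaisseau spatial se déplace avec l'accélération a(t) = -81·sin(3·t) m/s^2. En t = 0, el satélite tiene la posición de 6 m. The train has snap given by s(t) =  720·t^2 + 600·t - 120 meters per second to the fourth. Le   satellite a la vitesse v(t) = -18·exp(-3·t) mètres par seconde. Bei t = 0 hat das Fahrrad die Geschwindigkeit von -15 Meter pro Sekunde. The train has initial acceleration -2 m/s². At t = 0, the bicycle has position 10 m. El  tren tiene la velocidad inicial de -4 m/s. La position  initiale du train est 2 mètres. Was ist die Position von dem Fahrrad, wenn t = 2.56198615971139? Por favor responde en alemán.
Wir müssen unsere Gleichung für die Beschleunigung a(t) = 45·exp(-3·t/2)/2 2-mal integrieren. Durch Integration von der Beschleunigung und Verwendung der Anfangsbedingung v(0) = -15, erhalten wir v(t) = -15·exp(-3·t/2). Mit ∫v(t)dt und Anwendung von x(0) = 10, finden wir x(t) = 10·exp(-3·t/2). Wir haben die Position x(t) = 10·exp(-3·t/2). Durch Einsetzen von t = 2.56198615971139: x(2.56198615971139) = 0.214296620500554.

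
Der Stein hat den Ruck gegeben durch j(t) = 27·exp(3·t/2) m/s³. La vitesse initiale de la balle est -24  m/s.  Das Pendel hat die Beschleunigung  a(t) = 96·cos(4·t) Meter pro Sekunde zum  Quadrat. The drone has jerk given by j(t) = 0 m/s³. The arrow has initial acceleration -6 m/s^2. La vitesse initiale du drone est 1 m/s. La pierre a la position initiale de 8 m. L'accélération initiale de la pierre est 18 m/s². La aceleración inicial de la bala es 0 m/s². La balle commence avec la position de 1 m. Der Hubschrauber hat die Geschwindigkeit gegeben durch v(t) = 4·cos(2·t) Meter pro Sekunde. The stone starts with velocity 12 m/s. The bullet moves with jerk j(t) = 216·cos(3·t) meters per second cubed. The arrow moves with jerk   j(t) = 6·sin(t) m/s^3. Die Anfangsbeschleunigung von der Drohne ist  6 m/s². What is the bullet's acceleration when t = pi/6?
To find the answer, we compute 1 antiderivative of j(t) = 216·cos(3·t). Taking ∫j(t)dt and applying a(0) = 0, we find a(t) = 72·sin(3·t). We have acceleration a(t) = 72·sin(3·t). Substituting t = pi/6: a(pi/6) = 72.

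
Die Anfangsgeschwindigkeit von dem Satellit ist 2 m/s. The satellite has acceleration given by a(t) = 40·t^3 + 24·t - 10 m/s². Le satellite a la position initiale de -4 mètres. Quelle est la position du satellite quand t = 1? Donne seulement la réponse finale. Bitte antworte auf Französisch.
La position à t = 1 est x = -1.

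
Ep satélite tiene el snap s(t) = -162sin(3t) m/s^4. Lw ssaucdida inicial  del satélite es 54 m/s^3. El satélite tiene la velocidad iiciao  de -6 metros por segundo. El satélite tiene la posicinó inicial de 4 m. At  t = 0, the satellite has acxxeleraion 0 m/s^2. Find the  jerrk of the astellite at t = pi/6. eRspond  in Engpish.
We must find the antiderivative of our snap equation s(t) = -162·sin(3·t) 1 time. The antiderivative of snap, with j(0) = 54, gives jerk: j(t) = 54·cos(3·t). From the given jerk equation j(t) = 54·cos(3·t), we substitute t = pi/6 to get j = 0.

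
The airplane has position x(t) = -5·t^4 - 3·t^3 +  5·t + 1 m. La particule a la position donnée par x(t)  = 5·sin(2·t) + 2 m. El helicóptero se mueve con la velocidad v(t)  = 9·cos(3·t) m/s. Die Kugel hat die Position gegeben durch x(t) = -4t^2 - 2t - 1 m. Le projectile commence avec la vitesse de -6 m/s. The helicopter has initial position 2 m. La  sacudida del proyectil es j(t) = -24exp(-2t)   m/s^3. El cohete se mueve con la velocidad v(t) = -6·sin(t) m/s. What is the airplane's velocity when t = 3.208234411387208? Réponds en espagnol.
Debemos derivar nuestra ecuación de la posición x(t) = -5·t^4 - 3·t^3 + 5·t + 1 1 vez. Tomando d/dt de x(t), encontramos v(t) = -20·t^3 - 9·t^2 + 5. De la ecuación de la velocidad v(t) = -20·t^3 - 9·t^2 + 5, sustituimos t = 3.208234411387208 para obtener v = -748.067164530686.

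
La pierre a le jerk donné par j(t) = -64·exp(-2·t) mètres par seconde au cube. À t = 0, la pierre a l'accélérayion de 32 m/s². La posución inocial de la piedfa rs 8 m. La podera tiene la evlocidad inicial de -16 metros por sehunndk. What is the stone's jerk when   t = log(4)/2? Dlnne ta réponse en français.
En utilisant j(t) = -64·exp(-2·t) et en substituant t = log(4)/2, nous trouvons j = -16.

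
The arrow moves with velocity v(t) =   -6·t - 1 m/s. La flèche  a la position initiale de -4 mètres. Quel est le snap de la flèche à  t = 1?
Pour résoudre ceci, nous devons prendre 3 dérivées de notre équation de la vitesse v(t) = -6·t - 1. En dérivant la vitesse, nous obtenons l'accélération: a(t) = -6. En prenant d/dt de a(t), nous trouvons j(t) = 0. En prenant d/dt de j(t), nous trouvons s(t) = 0. De l'équation du snap s(t) = 0, nous substituons t = 1 pour obtenir s = 0.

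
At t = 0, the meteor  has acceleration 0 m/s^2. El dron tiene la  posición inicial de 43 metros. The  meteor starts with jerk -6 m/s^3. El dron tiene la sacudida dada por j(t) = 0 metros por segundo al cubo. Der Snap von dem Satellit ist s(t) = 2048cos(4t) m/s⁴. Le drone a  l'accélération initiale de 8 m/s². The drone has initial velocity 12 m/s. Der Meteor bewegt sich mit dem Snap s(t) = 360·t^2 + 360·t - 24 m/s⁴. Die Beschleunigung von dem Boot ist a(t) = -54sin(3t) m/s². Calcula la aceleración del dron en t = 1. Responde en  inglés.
To find the answer, we compute 1 antiderivative of j(t) = 0. Finding the integral of j(t) and using a(0) = 8: a(t) = 8. Using a(t) = 8 and substituting t = 1, we find a = 8.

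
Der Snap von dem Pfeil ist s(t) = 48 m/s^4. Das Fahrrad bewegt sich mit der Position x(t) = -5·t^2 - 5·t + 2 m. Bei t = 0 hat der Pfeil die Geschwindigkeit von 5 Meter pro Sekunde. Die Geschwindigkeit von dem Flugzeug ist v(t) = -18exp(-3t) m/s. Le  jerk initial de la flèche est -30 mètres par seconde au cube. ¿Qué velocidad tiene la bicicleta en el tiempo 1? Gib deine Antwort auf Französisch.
Nous devons dériver notre équation de la position x(t) = -5·t^2 - 5·t + 2 1 fois. En prenant d/dt de x(t), nous trouvons v(t) = -10·t - 5. Nous avons la vitesse v(t) = -10·t - 5. En substituant t = 1: v(1) = -15.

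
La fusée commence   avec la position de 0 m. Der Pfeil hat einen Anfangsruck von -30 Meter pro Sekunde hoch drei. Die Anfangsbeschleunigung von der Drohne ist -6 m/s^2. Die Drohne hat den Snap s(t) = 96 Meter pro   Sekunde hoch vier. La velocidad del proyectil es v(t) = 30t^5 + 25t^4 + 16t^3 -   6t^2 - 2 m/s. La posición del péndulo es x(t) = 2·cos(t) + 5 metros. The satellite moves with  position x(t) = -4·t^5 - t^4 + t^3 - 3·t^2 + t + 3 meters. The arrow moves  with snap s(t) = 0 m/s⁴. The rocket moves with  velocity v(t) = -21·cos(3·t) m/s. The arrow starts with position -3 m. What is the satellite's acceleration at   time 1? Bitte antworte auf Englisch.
Starting from position x(t) = -4·t^5 - t^4 + t^3 - 3·t^2 + t + 3, we take 2 derivatives. Taking d/dt of x(t), we find v(t) = -20·t^4 - 4·t^3 + 3·t^2 - 6·t + 1. Taking d/dt of v(t), we find a(t) = -80·t^3 - 12·t^2 + 6·t - 6. Using a(t) = -80·t^3 - 12·t^2 + 6·t - 6 and substituting t = 1, we find a = -92.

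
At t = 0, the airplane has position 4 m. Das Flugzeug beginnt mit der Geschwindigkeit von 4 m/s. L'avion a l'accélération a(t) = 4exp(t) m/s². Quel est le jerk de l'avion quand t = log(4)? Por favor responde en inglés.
To solve this, we need to take 1 derivative of our acceleration equation a(t) = 4·exp(t). Taking d/dt of a(t), we find j(t) = 4·exp(t). From the given jerk equation j(t) = 4·exp(t), we substitute t = log(4) to get j = 16.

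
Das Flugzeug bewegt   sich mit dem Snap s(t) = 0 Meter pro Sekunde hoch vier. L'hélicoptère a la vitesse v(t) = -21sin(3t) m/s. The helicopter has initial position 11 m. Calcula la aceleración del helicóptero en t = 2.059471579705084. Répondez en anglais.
We must differentiate our velocity equation v(t) = -21·sin(3·t) 1 time. Differentiating velocity, we get acceleration: a(t) = -63·cos(3·t). Using a(t) = -63·cos(3·t) and substituting t = 2.059471579705084, we find a = -62.6545447091770.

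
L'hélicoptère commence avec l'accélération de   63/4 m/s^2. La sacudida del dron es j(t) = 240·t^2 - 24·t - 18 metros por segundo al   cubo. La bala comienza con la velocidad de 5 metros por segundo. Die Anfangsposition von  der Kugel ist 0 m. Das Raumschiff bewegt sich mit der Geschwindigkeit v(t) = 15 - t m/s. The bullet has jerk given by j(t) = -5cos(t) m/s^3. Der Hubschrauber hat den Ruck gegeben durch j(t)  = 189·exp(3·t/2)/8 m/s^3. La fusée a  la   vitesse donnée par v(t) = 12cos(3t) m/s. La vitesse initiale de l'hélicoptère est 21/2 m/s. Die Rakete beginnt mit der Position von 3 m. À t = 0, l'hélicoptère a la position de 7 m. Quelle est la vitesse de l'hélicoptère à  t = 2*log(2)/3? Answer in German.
Ausgehend von dem Ruck j(t) = 189·exp(3·t/2)/8, nehmen wir 2 Stammfunktionen. Die Stammfunktion von dem Ruck ist die Beschleunigung. Mit a(0) = 63/4 erhalten wir a(t) = 63·exp(3·t/2)/4. Mit ∫a(t)dt und Anwendung von v(0) = 21/2, finden wir v(t) = 21·exp(3·t/2)/2. Wir haben die Geschwindigkeit v(t) = 21·exp(3·t/2)/2. Durch Einsetzen von t = 2*log(2)/3: v(2*log(2)/3) = 21.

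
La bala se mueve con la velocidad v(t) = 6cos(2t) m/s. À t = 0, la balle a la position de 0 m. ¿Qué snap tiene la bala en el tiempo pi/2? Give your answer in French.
En partant de la vitesse v(t) = 6·cos(2·t), nous prenons 3 dérivées. En dérivant la vitesse, nous obtenons l'accélération: a(t) = -12·sin(2·t). En prenant d/dt de a(t), nous trouvons j(t) = -24·cos(2·t). La dérivée du jerk donne le snap: s(t) = 48·sin(2·t). Nous avons le snap s(t) = 48·sin(2·t). En substituant t = pi/2: s(pi/2) = 0.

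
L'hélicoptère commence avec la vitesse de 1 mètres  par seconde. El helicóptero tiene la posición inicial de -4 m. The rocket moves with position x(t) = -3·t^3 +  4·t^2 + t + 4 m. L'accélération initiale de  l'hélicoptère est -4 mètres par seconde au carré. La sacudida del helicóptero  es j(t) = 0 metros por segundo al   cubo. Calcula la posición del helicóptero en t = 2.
Debemos encontrar la antiderivada de nuestra ecuación de la sacudida j(t) = 0 3 veces. La integral de la sacudida es la aceleración. Usando a(0) = -4, obtenemos a(t) = -4. La integral de la aceleración, con v(0) = 1, da la velocidad: v(t) = 1 - 4·t. La antiderivada de la velocidad, con x(0) = -4, da la posición: x(t) = -2·t^2 + t - 4. Tenemos la posición x(t) = -2·t^2 + t - 4. Sustituyendo t = 2: x(2) = -10.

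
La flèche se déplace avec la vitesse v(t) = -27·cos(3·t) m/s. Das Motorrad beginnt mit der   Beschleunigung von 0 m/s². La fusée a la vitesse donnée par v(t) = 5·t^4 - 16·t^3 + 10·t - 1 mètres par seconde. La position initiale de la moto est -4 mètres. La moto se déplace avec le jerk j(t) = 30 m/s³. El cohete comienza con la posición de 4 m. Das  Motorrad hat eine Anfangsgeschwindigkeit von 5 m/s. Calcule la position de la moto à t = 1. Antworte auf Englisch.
We need to integrate our jerk equation j(t) = 30 3 times. Finding the integral of j(t) and using a(0) = 0: a(t) = 30·t. The antiderivative of acceleration is velocity. Using v(0) = 5, we get v(t) = 15·t^2 + 5. The antiderivative of velocity is position. Using x(0) = -4, we get x(t) = 5·t^3 + 5·t - 4. We have position x(t) = 5·t^3 + 5·t - 4. Substituting t = 1: x(1) = 6.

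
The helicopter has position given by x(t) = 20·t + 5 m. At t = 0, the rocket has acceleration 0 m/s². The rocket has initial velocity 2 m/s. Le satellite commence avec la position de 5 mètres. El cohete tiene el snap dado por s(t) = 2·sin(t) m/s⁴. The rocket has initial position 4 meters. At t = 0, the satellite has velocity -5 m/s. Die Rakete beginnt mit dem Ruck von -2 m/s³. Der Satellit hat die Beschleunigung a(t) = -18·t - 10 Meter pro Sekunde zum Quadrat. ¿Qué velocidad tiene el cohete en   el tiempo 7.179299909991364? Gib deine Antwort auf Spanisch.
Partiendo del snap s(t) = 2·sin(t), tomamos 3 antiderivadas. Tomando ∫s(t)dt y aplicando j(0) = -2, encontramos j(t) = -2·cos(t). Tomando ∫j(t)dt y aplicando a(0) = 0, encontramos a(t) = -2·sin(t). Tomando ∫a(t)dt y aplicando v(0) = 2, encontramos v(t) = 2·cos(t). Usando v(t) = 2·cos(t) y sustituyendo t = 7.179299909991364, encontramos v = 1.24929760956441.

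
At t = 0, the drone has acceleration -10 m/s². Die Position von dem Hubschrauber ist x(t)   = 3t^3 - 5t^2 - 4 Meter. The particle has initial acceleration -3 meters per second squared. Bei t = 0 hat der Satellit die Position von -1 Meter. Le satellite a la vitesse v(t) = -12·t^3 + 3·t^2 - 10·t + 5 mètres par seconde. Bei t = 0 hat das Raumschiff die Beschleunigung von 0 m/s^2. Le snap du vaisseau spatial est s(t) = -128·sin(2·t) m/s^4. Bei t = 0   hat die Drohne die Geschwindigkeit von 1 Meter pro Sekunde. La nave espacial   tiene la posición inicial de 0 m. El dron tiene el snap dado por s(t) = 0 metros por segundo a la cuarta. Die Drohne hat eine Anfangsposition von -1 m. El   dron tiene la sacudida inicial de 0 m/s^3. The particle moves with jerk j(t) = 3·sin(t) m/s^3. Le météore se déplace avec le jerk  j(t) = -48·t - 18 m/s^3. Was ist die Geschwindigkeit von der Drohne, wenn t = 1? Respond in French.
Nous devons trouver la primitive de notre équation du snap s(t) = 0 3 fois. L'intégrale du snap, avec j(0) = 0, donne le jerk: j(t) = 0. En intégrant le jerk et en utilisant la condition initiale a(0) = -10, nous obtenons a(t) = -10. La primitive de l'accélération est la vitesse. En utilisant v(0) = 1, nous obtenons v(t) = 1 - 10·t. Nous avons la vitesse v(t) = 1 - 10·t. En substituant t = 1: v(1) = -9.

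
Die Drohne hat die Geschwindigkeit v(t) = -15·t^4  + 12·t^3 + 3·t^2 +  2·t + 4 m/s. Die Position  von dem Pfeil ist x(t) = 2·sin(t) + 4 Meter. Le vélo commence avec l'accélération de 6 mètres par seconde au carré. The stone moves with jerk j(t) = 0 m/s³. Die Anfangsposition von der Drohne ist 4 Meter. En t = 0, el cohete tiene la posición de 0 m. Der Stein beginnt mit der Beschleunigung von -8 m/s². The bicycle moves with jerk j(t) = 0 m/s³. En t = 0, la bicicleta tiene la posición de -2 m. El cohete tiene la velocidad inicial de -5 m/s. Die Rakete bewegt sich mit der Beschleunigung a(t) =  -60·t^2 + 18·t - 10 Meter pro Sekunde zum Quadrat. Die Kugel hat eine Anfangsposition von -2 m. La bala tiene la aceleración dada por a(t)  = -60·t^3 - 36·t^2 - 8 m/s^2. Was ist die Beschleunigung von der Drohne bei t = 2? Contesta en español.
Partiendo de la velocidad v(t) = -15·t^4 + 12·t^3 + 3·t^2 + 2·t + 4, tomamos 1 derivada. Tomando d/dt de v(t), encontramos a(t) = -60·t^3 + 36·t^2 + 6·t + 2. Tenemos la aceleración a(t) = -60·t^3 + 36·t^2 + 6·t + 2. Sustituyendo t = 2: a(2) = -322.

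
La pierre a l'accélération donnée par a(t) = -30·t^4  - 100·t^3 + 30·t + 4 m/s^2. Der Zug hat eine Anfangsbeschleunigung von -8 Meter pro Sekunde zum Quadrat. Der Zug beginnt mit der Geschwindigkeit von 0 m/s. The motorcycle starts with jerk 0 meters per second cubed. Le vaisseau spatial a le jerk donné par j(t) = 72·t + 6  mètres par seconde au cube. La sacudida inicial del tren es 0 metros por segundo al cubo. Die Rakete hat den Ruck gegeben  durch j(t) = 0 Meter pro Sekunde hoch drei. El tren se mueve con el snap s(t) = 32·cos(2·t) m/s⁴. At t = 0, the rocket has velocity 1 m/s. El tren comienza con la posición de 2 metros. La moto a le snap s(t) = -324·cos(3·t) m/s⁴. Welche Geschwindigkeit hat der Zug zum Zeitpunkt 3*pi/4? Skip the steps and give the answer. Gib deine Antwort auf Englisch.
v(3*pi/4) = 4.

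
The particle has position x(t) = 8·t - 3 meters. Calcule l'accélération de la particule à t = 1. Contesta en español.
Para resolver esto, necesitamos tomar 2 derivadas de nuestra ecuación de la posición x(t) = 8·t - 3. Tomando d/dt de x(t), encontramos v(t) = 8. Tomando d/dt de v(t), encontramos a(t) = 0. Usando a(t) = 0 y sustituyendo t = 1, encontramos a = 0.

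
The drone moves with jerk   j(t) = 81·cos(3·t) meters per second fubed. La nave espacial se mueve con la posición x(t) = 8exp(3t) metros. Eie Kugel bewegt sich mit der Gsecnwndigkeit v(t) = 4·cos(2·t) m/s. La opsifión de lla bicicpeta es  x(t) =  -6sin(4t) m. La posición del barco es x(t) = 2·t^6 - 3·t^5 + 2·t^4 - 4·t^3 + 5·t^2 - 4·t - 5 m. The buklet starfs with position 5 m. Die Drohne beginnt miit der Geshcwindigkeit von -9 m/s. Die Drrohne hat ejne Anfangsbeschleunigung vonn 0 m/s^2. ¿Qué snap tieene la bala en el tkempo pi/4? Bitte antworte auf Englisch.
Starting from velocity v(t) = 4·cos(2·t), we take 3 derivatives. Taking d/dt of v(t), we find a(t) = -8·sin(2·t). Taking d/dt of a(t), we find j(t) = -16·cos(2·t). Taking d/dt of j(t), we find s(t) = 32·sin(2·t). We have snap s(t) = 32·sin(2·t). Substituting t = pi/4: s(pi/4) = 32.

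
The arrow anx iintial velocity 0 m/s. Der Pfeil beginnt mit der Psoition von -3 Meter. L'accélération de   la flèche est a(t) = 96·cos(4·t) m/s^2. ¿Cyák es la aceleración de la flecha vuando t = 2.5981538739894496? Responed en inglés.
We have acceleration a(t) = 96·cos(4·t). Substituting t = 2.5981538739894496: a(2.5981538739894496) = -54.4398714582899.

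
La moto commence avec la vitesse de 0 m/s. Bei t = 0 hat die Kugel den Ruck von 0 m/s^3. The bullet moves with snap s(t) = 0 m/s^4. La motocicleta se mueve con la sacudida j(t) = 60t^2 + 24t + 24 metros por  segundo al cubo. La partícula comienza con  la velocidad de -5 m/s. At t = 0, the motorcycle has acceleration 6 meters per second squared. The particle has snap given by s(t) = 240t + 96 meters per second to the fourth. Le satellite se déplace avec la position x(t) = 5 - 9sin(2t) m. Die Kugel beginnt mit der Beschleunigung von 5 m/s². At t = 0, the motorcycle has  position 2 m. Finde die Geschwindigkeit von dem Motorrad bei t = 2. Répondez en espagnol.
Partiendo de la sacudida j(t) = 60·t^2 + 24·t + 24, tomamos 2 antiderivadas. Integrando la sacudida y usando la condición inicial a(0) = 6, obtenemos a(t) = 20·t^3 + 12·t^2 + 24·t + 6. La integral de la aceleración, con v(0) = 0, da la velocidad: v(t) = t·(5·t^3 + 4·t^2 + 12·t + 6). De la ecuación de la velocidad v(t) = t·(5·t^3 + 4·t^2 + 12·t + 6), sustituimos t = 2 para obtener v = 172.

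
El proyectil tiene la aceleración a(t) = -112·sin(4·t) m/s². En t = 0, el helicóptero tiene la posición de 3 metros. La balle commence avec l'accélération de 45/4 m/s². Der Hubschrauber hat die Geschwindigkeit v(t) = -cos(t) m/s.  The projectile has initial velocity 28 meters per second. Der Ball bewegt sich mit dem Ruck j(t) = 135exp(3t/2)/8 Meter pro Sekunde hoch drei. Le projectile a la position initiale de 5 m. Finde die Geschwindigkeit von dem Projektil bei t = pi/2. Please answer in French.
Nous devons intégrer notre équation de l'accélération a(t) = -112·sin(4·t) 1 fois. En intégrant l'accélération et en utilisant la condition initiale v(0) = 28, nous obtenons v(t) = 28·cos(4·t). En utilisant v(t) = 28·cos(4·t) et en substituant t = pi/2, nous trouvons v = 28.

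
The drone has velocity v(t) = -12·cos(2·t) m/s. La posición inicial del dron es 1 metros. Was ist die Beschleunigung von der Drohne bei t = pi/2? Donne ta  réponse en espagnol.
Para resolver esto, necesitamos tomar 1 derivada de nuestra ecuación de la velocidad v(t) = -12·cos(2·t). La derivada de la velocidad da la aceleración: a(t) = 24·sin(2·t). De la ecuación de la aceleración a(t) = 24·sin(2·t), sustituimos t = pi/2 para obtener a = 0.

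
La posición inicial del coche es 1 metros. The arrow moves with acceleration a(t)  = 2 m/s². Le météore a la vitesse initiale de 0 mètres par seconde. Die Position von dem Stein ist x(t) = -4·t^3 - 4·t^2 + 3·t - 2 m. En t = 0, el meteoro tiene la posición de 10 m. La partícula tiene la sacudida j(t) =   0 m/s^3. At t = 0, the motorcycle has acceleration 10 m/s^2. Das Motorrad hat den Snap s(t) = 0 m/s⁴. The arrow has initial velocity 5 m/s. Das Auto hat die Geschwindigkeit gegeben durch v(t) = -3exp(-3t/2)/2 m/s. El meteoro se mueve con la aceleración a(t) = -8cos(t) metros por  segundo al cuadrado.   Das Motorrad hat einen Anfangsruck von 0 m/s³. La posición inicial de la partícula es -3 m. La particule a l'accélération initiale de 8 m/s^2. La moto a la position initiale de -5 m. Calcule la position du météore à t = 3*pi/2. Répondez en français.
Nous devons trouver l'intégrale de notre équation de l'accélération a(t) = -8·cos(t) 2 fois. L'intégrale de l'accélération, avec v(0) = 0, donne la vitesse: v(t) = -8·sin(t). L'intégrale de la vitesse, avec x(0) = 10, donne la position: x(t) = 8·cos(t) + 2. Nous avons la position x(t) = 8·cos(t) + 2. En substituant t = 3*pi/2: x(3*pi/2) = 2.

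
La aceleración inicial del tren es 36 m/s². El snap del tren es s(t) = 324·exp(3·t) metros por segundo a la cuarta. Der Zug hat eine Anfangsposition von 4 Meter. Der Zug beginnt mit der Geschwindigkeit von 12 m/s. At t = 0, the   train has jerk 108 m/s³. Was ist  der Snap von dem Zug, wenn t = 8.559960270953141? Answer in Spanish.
Usando s(t) = 324·exp(3·t) y sustituyendo t = 8.559960270953141, encontramos s = 46044264830673.0.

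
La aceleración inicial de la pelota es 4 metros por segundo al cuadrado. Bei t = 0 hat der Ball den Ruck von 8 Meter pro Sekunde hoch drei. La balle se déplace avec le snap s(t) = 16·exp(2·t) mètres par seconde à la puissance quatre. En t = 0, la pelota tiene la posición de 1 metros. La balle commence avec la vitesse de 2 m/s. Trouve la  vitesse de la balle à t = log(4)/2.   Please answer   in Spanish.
Necesitamos integrar nuestra ecuación del snap s(t) = 16·exp(2·t) 3 veces. Tomando ∫s(t)dt y aplicando j(0) = 8, encontramos j(t) = 8·exp(2·t). Tomando ∫j(t)dt y aplicando a(0) = 4, encontramos a(t) = 4·exp(2·t). Tomando ∫a(t)dt y aplicando v(0) = 2, encontramos v(t) = 2·exp(2·t). Usando v(t) = 2·exp(2·t) y sustituyendo t = log(4)/2, encontramos v = 8.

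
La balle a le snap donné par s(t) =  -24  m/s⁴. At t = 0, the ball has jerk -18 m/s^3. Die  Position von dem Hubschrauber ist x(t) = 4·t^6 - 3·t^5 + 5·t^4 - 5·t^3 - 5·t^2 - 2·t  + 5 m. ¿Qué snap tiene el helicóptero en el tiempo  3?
Partiendo de la posición x(t) = 4·t^6 - 3·t^5 + 5·t^4 - 5·t^3 - 5·t^2 - 2·t + 5, tomamos 4 derivadas. Tomando d/dt de x(t), encontramos v(t) = 24·t^5 - 15·t^4 + 20·t^3 - 15·t^2 - 10·t - 2. Tomando d/dt de v(t), encontramos a(t) = 120·t^4 - 60·t^3 + 60·t^2 - 30·t - 10. La derivada de la aceleración da la sacudida: j(t) = 480·t^3 - 180·t^2 + 120·t - 30. La derivada de la sacudida da el snap: s(t) = 1440·t^2 - 360·t + 120. De la ecuación del snap s(t) = 1440·t^2 - 360·t + 120, sustituimos t = 3 para obtener s = 12000.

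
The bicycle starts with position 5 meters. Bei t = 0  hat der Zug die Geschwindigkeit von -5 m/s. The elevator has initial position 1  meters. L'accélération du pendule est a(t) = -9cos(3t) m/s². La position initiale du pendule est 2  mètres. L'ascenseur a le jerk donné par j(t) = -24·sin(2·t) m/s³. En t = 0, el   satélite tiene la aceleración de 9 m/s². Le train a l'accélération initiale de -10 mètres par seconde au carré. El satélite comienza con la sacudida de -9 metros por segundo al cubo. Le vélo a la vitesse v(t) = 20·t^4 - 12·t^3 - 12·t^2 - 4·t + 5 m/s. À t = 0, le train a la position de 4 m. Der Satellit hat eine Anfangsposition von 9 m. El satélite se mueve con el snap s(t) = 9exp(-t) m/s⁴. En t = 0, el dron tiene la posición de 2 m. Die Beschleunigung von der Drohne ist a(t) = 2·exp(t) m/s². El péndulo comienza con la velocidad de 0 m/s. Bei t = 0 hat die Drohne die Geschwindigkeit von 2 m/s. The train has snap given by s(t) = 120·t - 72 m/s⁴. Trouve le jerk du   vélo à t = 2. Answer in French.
Nous devons dériver notre équation de la vitesse v(t) = 20·t^4 - 12·t^3 - 12·t^2 - 4·t + 5 2 fois. En dérivant la vitesse, nous obtenons l'accélération: a(t) = 80·t^3 - 36·t^2 - 24·t - 4. La dérivée de l'accélération donne le jerk: j(t) = 240·t^2 - 72·t - 24. Nous avons le jerk j(t) = 240·t^2 - 72·t - 24. En substituant t = 2: j(2) = 792.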